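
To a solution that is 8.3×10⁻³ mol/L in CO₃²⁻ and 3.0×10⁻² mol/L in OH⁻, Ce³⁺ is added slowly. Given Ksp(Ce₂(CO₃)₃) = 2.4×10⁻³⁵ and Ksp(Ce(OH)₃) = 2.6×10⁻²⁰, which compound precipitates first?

Precipitation begins when Q = Ksp.
For Ce₂(CO₃)₃: [Ce³⁺] = (Ksp/[CO₃²⁻]^3)^(1/2) = 6.5×10⁻¹⁵ mol/L
For Ce(OH)₃: [Ce³⁺] = (Ksp/[OH⁻]^3) = 9.6×10⁻¹⁶ mol/L
Ce(OH)₃ requires the lower [Ce³⁺], so it precipitates first.

Ce(OH)₃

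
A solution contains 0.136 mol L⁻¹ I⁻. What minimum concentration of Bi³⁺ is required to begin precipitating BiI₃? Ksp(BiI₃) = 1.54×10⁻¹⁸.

Precipitation begins when Q = Ksp.
BiI₃(s) ⇌ Bi³⁺(aq) + 3 I⁻(aq)
Ksp = [Bi³⁺][I⁻]^3 = [Bi³⁺](0.136)^3
[Bi³⁺] = 1.54×10⁻¹⁸ / (0.136)^3 = 6.12×10⁻¹⁶
[Bi³⁺] = 6.12×10⁻¹⁶ mol L⁻¹

6.12×10⁻¹⁶ M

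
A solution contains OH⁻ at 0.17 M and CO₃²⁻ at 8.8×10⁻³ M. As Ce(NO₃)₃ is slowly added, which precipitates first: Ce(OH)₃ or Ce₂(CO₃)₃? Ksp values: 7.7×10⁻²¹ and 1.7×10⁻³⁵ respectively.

Ce(OH)₃

Precipitation begins when Q = Ksp.
For Ce(OH)₃: [Ce³⁺] = (Ksp/[OH⁻]^3) = 1.6×10⁻¹⁸ M
For Ce₂(CO₃)₃: [Ce³⁺] = (Ksp/[CO₃²⁻]^3)^(1/2) = 5.0×10⁻¹⁵ M
Since Ce(OH)₃ needs less Ce³⁺ to reach saturation, it precipitates first.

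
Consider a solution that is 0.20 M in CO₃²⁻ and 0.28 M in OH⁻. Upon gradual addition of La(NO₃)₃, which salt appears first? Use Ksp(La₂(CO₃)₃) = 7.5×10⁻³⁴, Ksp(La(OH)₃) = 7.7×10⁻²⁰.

La(OH)₃

Precipitation begins when Q = Ksp.
For La₂(CO₃)₃: [La³⁺] = (Ksp/[CO₃²⁻]^3)^(1/2) = 3.1×10⁻¹⁶ M
For La(OH)₃: [La³⁺] = (Ksp/[OH⁻]^3) = 3.5×10⁻¹⁸ M
Since La(OH)₃ needs less La³⁺ to reach saturation, it precipitates first.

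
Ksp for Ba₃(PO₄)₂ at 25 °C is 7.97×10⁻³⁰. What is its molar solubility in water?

Ba₃(PO₄)₂(s) ⇌ 3 Ba²⁺(aq) + 2 PO₄³⁻(aq)
For each mole of Ba₃(PO₄)₂ that dissolves per liter, [Ba²⁺] = 3s and [PO₄³⁻] = 2s; let s denote this solubility.
Ksp = [Ba²⁺]^3[PO₄³⁻]^2 = (3s)^3 · (2s)^2 = 108s^5
108s^5 = 7.97×10⁻³⁰  ⇒  s^5 = 7.38×10⁻³²
s = 5.94×10⁻⁷ mol L⁻¹

5.94×10⁻⁷ M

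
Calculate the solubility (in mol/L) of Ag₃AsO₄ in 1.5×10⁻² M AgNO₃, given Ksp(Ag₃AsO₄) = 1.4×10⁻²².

4.1×10⁻¹⁷ M

Ag₃AsO₄(s) ⇌ 3 Ag⁺(aq) + AsO₄³⁻(aq)
Ag⁺ is already present at 1.5×10⁻² M. If s mol/L of Ag₃AsO₄ dissolves, [AsO₄³⁻] = s while [Ag⁺] ≈ 1.5×10⁻² M.
Ksp = [Ag⁺]^3[AsO₄³⁻] = (1.5×10⁻²)^3s
s = 1.4×10⁻²² / (1.5×10⁻²)^3 = 4.1×10⁻¹⁷
s = 4.1×10⁻¹⁷ M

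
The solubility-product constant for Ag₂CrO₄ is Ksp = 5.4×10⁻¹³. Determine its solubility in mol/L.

5.1×10⁻⁵ M

Ag₂CrO₄(s) ⇌ 2 Ag⁺(aq) + CrO₄²⁻(aq)
Call the molar solubility s, so that [Ag⁺] = 2s and [CrO₄²⁻] = s.
Ksp = [Ag⁺]^2[CrO₄²⁻] = (2s)^2 · s = 4s^3
4s^3 = 5.4×10⁻¹³  ⇒  s^3 = 1.4×10⁻¹³
Taking the 3rd root, s = 5.1×10⁻⁵ mol/L.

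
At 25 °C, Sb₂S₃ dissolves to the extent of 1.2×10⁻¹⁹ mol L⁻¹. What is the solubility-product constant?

Ksp = 2.7×10⁻⁹³

Sb₂S₃(s) ⇌ 2 Sb³⁺(aq) + 3 S²⁻(aq)
If s mol/L of Sb₂S₃ dissolves, [Sb³⁺] = 2s and [S²⁻] = 3s.
Ksp = [Sb³⁺]^2[S²⁻]^3 = (2s)^2 · (3s)^3 = 108s^5
Ksp = 108 × (1.2×10⁻¹⁹)^5 = 2.7×10⁻⁹³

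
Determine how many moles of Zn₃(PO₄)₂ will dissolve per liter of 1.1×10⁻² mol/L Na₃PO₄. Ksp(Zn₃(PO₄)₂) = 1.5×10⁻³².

1.7×10⁻¹⁰ M

Zn₃(PO₄)₂(s) ⇌ 3 Zn²⁺(aq) + 2 PO₄³⁻(aq)
PO₄³⁻ is already present at 1.1×10⁻² mol/L. If s mol/L of Zn₃(PO₄)₂ dissolves, [Zn²⁺] = 3s while [PO₄³⁻] ≈ 1.1×10⁻² mol/L.
Ksp = [Zn²⁺]^3[PO₄³⁻]^2 = (3s)^3(1.1×10⁻²)^2
(3s)^3 = 1.5×10⁻³² / (1.1×10⁻²)^2 = 1.2×10⁻²⁸
s = 1.7×10⁻¹⁰ mol/L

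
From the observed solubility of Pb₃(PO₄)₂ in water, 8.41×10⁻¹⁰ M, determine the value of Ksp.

Pb₃(PO₄)₂(s) ⇌ 3 Pb²⁺(aq) + 2 PO₄³⁻(aq)
Call the molar solubility s, so that [Pb²⁺] = 3s and [PO₄³⁻] = 2s.
Ksp = [Pb²⁺]^3[PO₄³⁻]^2 = (3s)^3 · (2s)^2 = 108s^5
Ksp = 108 × (8.41×10⁻¹⁰)^5 = 4.54×10⁻⁴⁴

Ksp = 4.54×10⁻⁴⁴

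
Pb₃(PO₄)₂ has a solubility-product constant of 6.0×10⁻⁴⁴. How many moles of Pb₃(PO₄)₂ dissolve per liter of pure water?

8.9×10⁻¹⁰ M

Pb₃(PO₄)₂(s) ⇌ 3 Pb²⁺(aq) + 2 PO₄³⁻(aq)
With molar solubility s: [Pb²⁺] = 3s, [PO₄³⁻] = 2s.
Ksp = [Pb²⁺]^3[PO₄³⁻]^2 = (3s)^3 · (2s)^2 = 108s^5
108s^5 = 6.0×10⁻⁴⁴  ⇒  s^5 = 5.6×10⁻⁴⁶
s = 8.9×10⁻¹⁰ mol L⁻¹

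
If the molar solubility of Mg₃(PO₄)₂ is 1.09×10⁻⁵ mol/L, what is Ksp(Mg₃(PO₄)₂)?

Mg₃(PO₄)₂(s) ⇌ 3 Mg²⁺(aq) + 2 PO₄³⁻(aq)
If s mol/L of Mg₃(PO₄)₂ dissolves, [Mg²⁺] = 3s and [PO₄³⁻] = 2s.
Ksp = [Mg²⁺]^3[PO₄³⁻]^2 = (3s)^3 · (2s)^2 = 108s^5
Ksp = 108 × (1.09×10⁻⁵)^5 = 1.66×10⁻²³

Ksp = 1.66×10⁻²³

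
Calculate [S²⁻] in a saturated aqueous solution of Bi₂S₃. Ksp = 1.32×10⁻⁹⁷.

4.95×10⁻²⁰ M

Bi₂S₃(s) ⇌ 2 Bi³⁺(aq) + 3 S²⁻(aq)
With molar solubility s: [Bi³⁺] = 2s, [S²⁻] = 3s.
Ksp = [Bi³⁺]^2[S²⁻]^3 = (2s)^2 · (3s)^3 = 108s^5 = 1.32×10⁻⁹⁷
s = 1.65×10⁻²⁰ M
[S²⁻] = 3s = 4.95×10⁻²⁰ M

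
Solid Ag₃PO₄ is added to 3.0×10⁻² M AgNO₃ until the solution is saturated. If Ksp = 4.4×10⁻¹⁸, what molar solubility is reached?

Ag₃PO₄(s) ⇌ 3 Ag⁺(aq) + PO₄³⁻(aq)
With Ag⁺ already at 3.0×10⁻² M and s small, take [Ag⁺] ≈ 3.0×10⁻² M and [PO₄³⁻] = s.
Ksp = [Ag⁺]^3[PO₄³⁻] = (3.0×10⁻²)^3s
s = 4.4×10⁻¹⁸ / (3.0×10⁻²)^3 = 1.6×10⁻¹³
s = 1.6×10⁻¹³ M

1.6×10⁻¹³ M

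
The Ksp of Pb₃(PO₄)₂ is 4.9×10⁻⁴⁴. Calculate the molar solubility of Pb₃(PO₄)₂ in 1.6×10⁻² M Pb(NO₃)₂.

5.5×10⁻²⁰ M

Pb₃(PO₄)₂(s) ⇌ 3 Pb²⁺(aq) + 2 PO₄³⁻(aq)
Pb²⁺ is already present at 1.6×10⁻² M. If s mol/L of Pb₃(PO₄)₂ dissolves, [PO₄³⁻] = 2s while [Pb²⁺] ≈ 1.6×10⁻² M.
Ksp = [Pb²⁺]^3[PO₄³⁻]^2 = (1.6×10⁻²)^3(2s)^2
(2s)^2 = 4.9×10⁻⁴⁴ / (1.6×10⁻²)^3 = 1.2×10⁻³⁸
s = 5.5×10⁻²⁰ M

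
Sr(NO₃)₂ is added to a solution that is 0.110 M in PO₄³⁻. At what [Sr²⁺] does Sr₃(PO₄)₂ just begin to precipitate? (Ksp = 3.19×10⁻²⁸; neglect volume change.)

2.98×10⁻⁹ M

Each salt precipitates once Q = Ksp for that salt.
Sr₃(PO₄)₂(s) ⇌ 3 Sr²⁺(aq) + 2 PO₄³⁻(aq)
Ksp = [Sr²⁺]^3[PO₄³⁻]^2 = [Sr²⁺]^3(0.110)^2
[Sr²⁺]^3 = 3.19×10⁻²⁸ / (0.110)^2 = 2.64×10⁻²⁶
[Sr²⁺] = 2.98×10⁻⁹ M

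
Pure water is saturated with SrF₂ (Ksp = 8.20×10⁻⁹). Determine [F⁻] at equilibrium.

2.54×10⁻³ M

SrF₂(s) ⇌ Sr²⁺(aq) + 2 F⁻(aq)
For each mole of SrF₂ that dissolves per liter, [Sr²⁺] = s and [F⁻] = 2s; let s denote this solubility.
Ksp = [Sr²⁺][F⁻]^2 = s · (2s)^2 = 4s^3 = 8.20×10⁻⁹
s = 1.27×10⁻³ M
[F⁻] = 2s = 2.54×10⁻³ M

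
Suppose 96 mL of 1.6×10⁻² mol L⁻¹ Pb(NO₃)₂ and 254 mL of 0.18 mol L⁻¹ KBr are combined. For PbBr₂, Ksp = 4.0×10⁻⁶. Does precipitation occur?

The combined volume is 350 mL.
[Pb²⁺] = (1.6×10⁻²)(96)/350 = 4.4×10⁻³ mol L⁻¹
[Br⁻] = (0.18)(254)/350 = 0.13 mol L⁻¹
Q = [Pb²⁺][Br⁻]^2 = 7.5×10⁻⁵
Because Q > Ksp (7.5×10⁻⁵ vs 4.0×10⁻⁶), a precipitate of PbBr₂ forms.

Yes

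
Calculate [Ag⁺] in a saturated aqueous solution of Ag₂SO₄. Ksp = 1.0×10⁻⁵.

2.7×10⁻² M

Ag₂SO₄(s) ⇌ 2 Ag⁺(aq) + SO₄²⁻(aq)
Let s be the molar solubility. Then [Ag⁺] = 2s and [SO₄²⁻] = s.
Ksp = [Ag⁺]^2[SO₄²⁻] = (2s)^2 · s = 4s^3 = 1.0×10⁻⁵
s = 1.4×10⁻² mol L⁻¹
[Ag⁺] = 2s = 2.7×10⁻² mol L⁻¹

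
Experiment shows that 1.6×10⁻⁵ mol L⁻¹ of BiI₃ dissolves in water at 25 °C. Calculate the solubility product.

BiI₃(s) ⇌ Bi³⁺(aq) + 3 I⁻(aq)
With molar solubility s: [Bi³⁺] = s, [I⁻] = 3s.
Ksp = [Bi³⁺][I⁻]^3 = s · (3s)^3 = 27s^4
Ksp = 27 × (1.6×10⁻⁵)^4 = 1.8×10⁻¹⁸

Ksp = 1.8×10⁻¹⁸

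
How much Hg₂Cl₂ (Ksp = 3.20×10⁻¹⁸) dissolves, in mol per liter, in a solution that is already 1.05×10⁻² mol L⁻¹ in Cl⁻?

Hg₂Cl₂(s) ⇌ Hg₂²⁺(aq) + 2 Cl⁻(aq)
With Cl⁻ already at 1.05×10⁻² mol L⁻¹ and s small, take [Cl⁻] ≈ 1.05×10⁻² mol L⁻¹ and [Hg₂²⁺] = s.
Ksp = [Hg₂²⁺][Cl⁻]^2 = s(1.05×10⁻²)^2
s = 3.20×10⁻¹⁸ / (1.05×10⁻²)^2 = 2.90×10⁻¹⁴
s = 2.90×10⁻¹⁴ mol L⁻¹

2.90×10⁻¹⁴ M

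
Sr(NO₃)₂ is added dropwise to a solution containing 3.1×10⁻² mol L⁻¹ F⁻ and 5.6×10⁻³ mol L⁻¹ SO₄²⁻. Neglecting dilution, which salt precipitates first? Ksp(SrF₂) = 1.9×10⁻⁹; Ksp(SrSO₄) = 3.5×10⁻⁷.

SrF₂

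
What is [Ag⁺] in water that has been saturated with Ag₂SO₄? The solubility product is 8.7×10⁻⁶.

2.6×10⁻² M

Ag₂SO₄(s) ⇌ 2 Ag⁺(aq) + SO₄²⁻(aq)
Let s be the molar solubility. Then [Ag⁺] = 2s and [SO₄²⁻] = s.
Ksp = [Ag⁺]^2[SO₄²⁻] = (2s)^2 · s = 4s^3 = 8.7×10⁻⁶
s = 1.3×10⁻² mol/L
[Ag⁺] = 2s = 2.6×10⁻² mol/L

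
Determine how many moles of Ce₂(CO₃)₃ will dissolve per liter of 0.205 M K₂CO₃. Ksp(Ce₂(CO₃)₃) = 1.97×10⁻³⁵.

Ce₂(CO₃)₃(s) ⇌ 2 Ce³⁺(aq) + 3 CO₃²⁻(aq)
Let s be the solubility of Ce₂(CO₃)₃ here. The common ion gives [CO₃²⁻] ≈ 0.205 M, and [Ce³⁺] = 2s.
Ksp = [Ce³⁺]^2[CO₃²⁻]^3 = (2s)^2(0.205)^3
(2s)^2 = 1.97×10⁻³⁵ / (0.205)^3 = 2.29×10⁻³³
s = 2.39×10⁻¹⁷ M

2.39×10⁻¹⁷ M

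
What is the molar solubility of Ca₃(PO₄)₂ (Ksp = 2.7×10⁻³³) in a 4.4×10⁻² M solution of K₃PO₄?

3.7×10⁻¹¹ M

Ca₃(PO₄)₂(s) ⇌ 3 Ca²⁺(aq) + 2 PO₄³⁻(aq)
Let s be the solubility of Ca₃(PO₄)₂ here. The common ion gives [PO₄³⁻] ≈ 4.4×10⁻² M, and [Ca²⁺] = 3s.
Ksp = [Ca²⁺]^3[PO₄³⁻]^2 = (3s)^3(4.4×10⁻²)^2
(3s)^3 = 2.7×10⁻³³ / (4.4×10⁻²)^2 = 1.4×10⁻³⁰
s = 3.7×10⁻¹¹ M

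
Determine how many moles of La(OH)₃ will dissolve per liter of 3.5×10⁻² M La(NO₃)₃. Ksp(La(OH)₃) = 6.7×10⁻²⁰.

4.1×10⁻⁷ M

La(OH)₃(s) ⇌ La³⁺(aq) + 3 OH⁻(aq)
With La³⁺ already at 3.5×10⁻² M and s small, take [La³⁺] ≈ 3.5×10⁻² M and [OH⁻] = 3s.
Ksp = [La³⁺][OH⁻]^3 = (3.5×10⁻²)(3s)^3
(3s)^3 = 6.7×10⁻²⁰ / (3.5×10⁻²) = 1.9×10⁻¹⁸
s = 4.1×10⁻⁷ M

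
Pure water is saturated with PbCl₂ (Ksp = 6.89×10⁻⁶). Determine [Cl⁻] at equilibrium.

2.40×10⁻² M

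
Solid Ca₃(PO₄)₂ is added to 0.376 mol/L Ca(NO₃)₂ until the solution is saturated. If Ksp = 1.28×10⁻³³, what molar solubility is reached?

Ca₃(PO₄)₂(s) ⇌ 3 Ca²⁺(aq) + 2 PO₄³⁻(aq)
Ca²⁺ is already present at 0.376 mol/L. If s mol/L of Ca₃(PO₄)₂ dissolves, [PO₄³⁻] = 2s while [Ca²⁺] ≈ 0.376 mol/L.
Ksp = [Ca²⁺]^3[PO₄³⁻]^2 = (0.376)^3(2s)^2
(2s)^2 = 1.28×10⁻³³ / (0.376)^3 = 2.41×10⁻³²
s = 7.76×10⁻¹⁷ mol/L

7.76×10⁻¹⁷ M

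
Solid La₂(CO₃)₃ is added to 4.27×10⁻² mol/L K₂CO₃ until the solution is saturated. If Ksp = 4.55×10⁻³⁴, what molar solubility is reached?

La₂(CO₃)₃(s) ⇌ 2 La³⁺(aq) + 3 CO₃²⁻(aq)
Let s be the solubility of La₂(CO₃)₃ here. The common ion gives [CO₃²⁻] ≈ 4.27×10⁻² mol/L, and [La³⁺] = 2s.
Ksp = [La³⁺]^2[CO₃²⁻]^3 = (2s)^2(4.27×10⁻²)^3
(2s)^2 = 4.55×10⁻³⁴ / (4.27×10⁻²)^3 = 5.84×10⁻³⁰
s = 1.21×10⁻¹⁵ mol/L

1.21×10⁻¹⁵ M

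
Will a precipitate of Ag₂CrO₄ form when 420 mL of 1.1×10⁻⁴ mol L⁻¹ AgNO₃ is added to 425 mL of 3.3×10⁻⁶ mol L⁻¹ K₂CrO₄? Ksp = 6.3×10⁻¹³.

No

The combined volume is 845 mL.
[Ag⁺] = (1.1×10⁻⁴)(420)/845 = 5.5×10⁻⁵ mol L⁻¹
[CrO₄²⁻] = (3.3×10⁻⁶)(425)/845 = 1.7×10⁻⁶ mol L⁻¹
Q = [Ag⁺]^2[CrO₄²⁻] = 5.0×10⁻¹⁵
Q < Ksp (5.0×10⁻¹⁵ vs 6.3×10⁻¹³); the solution remains unsaturated and no precipitate forms.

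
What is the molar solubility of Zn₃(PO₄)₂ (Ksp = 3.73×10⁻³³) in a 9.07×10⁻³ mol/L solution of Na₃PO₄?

Zn₃(PO₄)₂(s) ⇌ 3 Zn²⁺(aq) + 2 PO₄³⁻(aq)
With PO₄³⁻ already at 9.07×10⁻³ mol/L and s small, take [PO₄³⁻] ≈ 9.07×10⁻³ mol/L and [Zn²⁺] = 3s.
Ksp = [Zn²⁺]^3[PO₄³⁻]^2 = (3s)^3(9.07×10⁻³)^2
(3s)^3 = 3.73×10⁻³³ / (9.07×10⁻³)^2 = 4.53×10⁻²⁹
s = 1.19×10⁻¹⁰ mol/L

1.19×10⁻¹⁰ M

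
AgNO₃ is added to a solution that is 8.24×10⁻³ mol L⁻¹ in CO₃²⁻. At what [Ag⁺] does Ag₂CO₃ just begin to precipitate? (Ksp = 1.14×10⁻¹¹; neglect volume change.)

3.72×10⁻⁵ M

Precipitation begins when Q = Ksp.
Ag₂CO₃(s) ⇌ 2 Ag⁺(aq) + CO₃²⁻(aq)
Ksp = [Ag⁺]^2[CO₃²⁻] = [Ag⁺]^2(8.24×10⁻³)
[Ag⁺]^2 = 1.14×10⁻¹¹ / (8.24×10⁻³) = 1.38×10⁻⁹
[Ag⁺] = 3.72×10⁻⁵ mol L⁻¹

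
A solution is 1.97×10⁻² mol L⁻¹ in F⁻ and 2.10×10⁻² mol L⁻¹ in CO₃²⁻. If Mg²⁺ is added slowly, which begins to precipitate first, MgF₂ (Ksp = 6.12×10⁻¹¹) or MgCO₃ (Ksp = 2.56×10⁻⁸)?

MgF₂

Precipitation of each salt begins when its ion product equals Ksp.
For MgF₂: [Mg²⁺] = (Ksp/[F⁻]^2) = 1.58×10⁻⁷ mol L⁻¹
For MgCO₃: [Mg²⁺] = (Ksp/[CO₃²⁻]) = 1.22×10⁻⁶ mol L⁻¹
MgF₂ requires the lower [Mg²⁺], so it precipitates first.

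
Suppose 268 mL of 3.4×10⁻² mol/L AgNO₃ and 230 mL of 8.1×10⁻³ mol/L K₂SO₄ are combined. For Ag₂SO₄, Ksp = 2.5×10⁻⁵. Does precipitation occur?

After mixing, V = 268 mL + 230 mL = 498 mL.
[Ag⁺] = (3.4×10⁻²)(268)/498 = 1.8×10⁻² mol/L
[SO₄²⁻] = (8.1×10⁻³)(230)/498 = 3.7×10⁻³ mol/L
Q = [Ag⁺]^2[SO₄²⁻] = 1.3×10⁻⁶
Q = 1.3×10⁻⁶ < Ksp = 2.5×10⁻⁵, so the solution is unsaturated and no precipitate forms.

No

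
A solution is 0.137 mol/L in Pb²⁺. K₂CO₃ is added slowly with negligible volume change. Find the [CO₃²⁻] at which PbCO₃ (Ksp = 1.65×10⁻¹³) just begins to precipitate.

Each salt precipitates once Q = Ksp for that salt.
PbCO₃(s) ⇌ Pb²⁺(aq) + CO₃²⁻(aq)
Ksp = [Pb²⁺][CO₃²⁻] = [CO₃²⁻](0.137)
[CO₃²⁻] = 1.65×10⁻¹³ / (0.137) = 1.20×10⁻¹²
[CO₃²⁻] = 1.20×10⁻¹² mol/L

1.20×10⁻¹² M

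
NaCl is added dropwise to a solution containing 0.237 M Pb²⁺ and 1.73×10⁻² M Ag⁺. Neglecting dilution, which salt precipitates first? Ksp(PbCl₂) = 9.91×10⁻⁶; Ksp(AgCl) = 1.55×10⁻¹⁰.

AgCl

Precipitation begins when Q = Ksp.
For PbCl₂: [Cl⁻] = (Ksp/[Pb²⁺])^(1/2) = 6.47×10⁻³ M
For AgCl: [Cl⁻] = (Ksp/[Ag⁺]) = 8.96×10⁻⁹ M
The smaller threshold [Cl⁻] is reached first, so AgCl precipitates first.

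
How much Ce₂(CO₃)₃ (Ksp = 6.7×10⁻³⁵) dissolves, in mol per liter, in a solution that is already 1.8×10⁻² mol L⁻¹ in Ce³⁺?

2.0×10⁻¹¹ M

Ce₂(CO₃)₃(s) ⇌ 2 Ce³⁺(aq) + 3 CO₃²⁻(aq)
Let s be the solubility of Ce₂(CO₃)₃ here. The common ion gives [Ce³⁺] ≈ 1.8×10⁻² mol L⁻¹, and [CO₃²⁻] = 3s.
Ksp = [Ce³⁺]^2[CO₃²⁻]^3 = (1.8×10⁻²)^2(3s)^3
(3s)^3 = 6.7×10⁻³⁵ / (1.8×10⁻²)^2 = 2.1×10⁻³¹
s = 2.0×10⁻¹¹ mol L⁻¹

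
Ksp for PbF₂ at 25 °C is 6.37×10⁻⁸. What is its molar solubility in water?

2.52×10⁻³ M

PbF₂(s) ⇌ Pb²⁺(aq) + 2 F⁻(aq)
With molar solubility s: [Pb²⁺] = s, [F⁻] = 2s.
Ksp = [Pb²⁺][F⁻]^2 = s · (2s)^2 = 4s^3
4s^3 = 6.37×10⁻⁸  ⇒  s^3 = 1.59×10⁻⁸
Taking the 3rd root, s = 2.52×10⁻³ M.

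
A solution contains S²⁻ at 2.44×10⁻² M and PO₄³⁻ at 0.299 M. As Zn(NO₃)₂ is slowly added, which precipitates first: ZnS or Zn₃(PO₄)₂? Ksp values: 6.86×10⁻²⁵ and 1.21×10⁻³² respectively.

A salt starts to precipitate once the ion product Q reaches its Ksp.
For ZnS: [Zn²⁺] = (Ksp/[S²⁻]) = 2.81×10⁻²³ M
For Zn₃(PO₄)₂: [Zn²⁺] = (Ksp/[PO₄³⁻]^2)^(1/3) = 5.13×10⁻¹¹ M
ZnS requires the lower [Zn²⁺], so it precipitates first.

ZnS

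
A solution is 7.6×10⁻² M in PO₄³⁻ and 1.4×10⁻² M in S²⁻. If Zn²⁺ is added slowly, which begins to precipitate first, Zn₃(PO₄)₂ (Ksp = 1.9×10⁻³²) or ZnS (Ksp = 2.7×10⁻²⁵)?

ZnS

Each salt precipitates once Q = Ksp for that salt.
For Zn₃(PO₄)₂: [Zn²⁺] = (Ksp/[PO₄³⁻]^2)^(1/3) = 1.5×10⁻¹⁰ M
For ZnS: [Zn²⁺] = (Ksp/[S²⁻]) = 1.9×10⁻²³ M
The smaller threshold [Zn²⁺] is reached first, so ZnS precipitates first.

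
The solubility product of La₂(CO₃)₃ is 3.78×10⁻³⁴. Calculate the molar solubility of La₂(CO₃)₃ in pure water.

La₂(CO₃)₃(s) ⇌ 2 La³⁺(aq) + 3 CO₃²⁻(aq)
Let s be the molar solubility. Then [La³⁺] = 2s and [CO₃²⁻] = 3s.
Ksp = [La³⁺]^2[CO₃²⁻]^3 = (2s)^2 · (3s)^3 = 108s^5
108s^5 = 3.78×10⁻³⁴  ⇒  s^5 = 3.50×10⁻³⁶
Taking the 5th root, s = 8.11×10⁻⁸ M.

8.11×10⁻⁸ M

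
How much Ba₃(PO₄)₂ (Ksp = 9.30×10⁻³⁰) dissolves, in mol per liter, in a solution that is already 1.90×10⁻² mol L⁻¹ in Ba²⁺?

5.82×10⁻¹³ M

Ba₃(PO₄)₂(s) ⇌ 3 Ba²⁺(aq) + 2 PO₄³⁻(aq)
Ba²⁺ is already present at 1.90×10⁻² mol L⁻¹. If s mol/L of Ba₃(PO₄)₂ dissolves, [PO₄³⁻] = 2s while [Ba²⁺] ≈ 1.90×10⁻² mol L⁻¹.
Ksp = [Ba²⁺]^3[PO₄³⁻]^2 = (1.90×10⁻²)^3(2s)^2
(2s)^2 = 9.30×10⁻³⁰ / (1.90×10⁻²)^3 = 1.36×10⁻²⁴
s = 5.82×10⁻¹³ mol L⁻¹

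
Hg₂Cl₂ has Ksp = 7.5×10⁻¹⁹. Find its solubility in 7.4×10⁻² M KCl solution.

Hg₂Cl₂(s) ⇌ Hg₂²⁺(aq) + 2 Cl⁻(aq)
Cl⁻ is already present at 7.4×10⁻² M. If s mol/L of Hg₂Cl₂ dissolves, [Hg₂²⁺] = s while [Cl⁻] ≈ 7.4×10⁻² M.
Ksp = [Hg₂²⁺][Cl⁻]^2 = s(7.4×10⁻²)^2
s = 7.5×10⁻¹⁹ / (7.4×10⁻²)^2 = 1.4×10⁻¹⁶
s = 1.4×10⁻¹⁶ M

1.4×10⁻¹⁶ M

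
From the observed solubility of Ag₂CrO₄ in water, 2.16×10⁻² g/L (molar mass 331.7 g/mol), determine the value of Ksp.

Ksp = 1.10×10⁻¹²

Molar solubility s = (2.16×10⁻² g/L) / (331.7 g/mol) = 6.5119×10⁻⁵ mol/L
Ag₂CrO₄(s) ⇌ 2 Ag⁺(aq) + CrO₄²⁻(aq)
For each mole of Ag₂CrO₄ that dissolves per liter, [Ag⁺] = 2s and [CrO₄²⁻] = s; let s denote this solubility.
Ksp = [Ag⁺]^2[CrO₄²⁻] = (2s)^2 · s = 4s^3
Ksp = 4 × (6.5119×10⁻⁵)^3 = 1.10×10⁻¹²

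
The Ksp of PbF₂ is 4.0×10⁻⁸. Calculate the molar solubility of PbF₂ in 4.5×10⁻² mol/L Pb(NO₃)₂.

4.7×10⁻⁴ M

PbF₂(s) ⇌ Pb²⁺(aq) + 2 F⁻(aq)
Let s be the solubility of PbF₂ here. The common ion gives [Pb²⁺] ≈ 4.5×10⁻² mol/L, and [F⁻] = 2s.
Ksp = [Pb²⁺][F⁻]^2 = (4.5×10⁻²)(2s)^2
(2s)^2 = 4.0×10⁻⁸ / (4.5×10⁻²) = 8.9×10⁻⁷
s = 4.7×10⁻⁴ mol/L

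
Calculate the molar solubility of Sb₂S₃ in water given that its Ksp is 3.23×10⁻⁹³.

1.24×10⁻¹⁹ M

Sb₂S₃(s) ⇌ 2 Sb³⁺(aq) + 3 S²⁻(aq)
Let s be the molar solubility. Then [Sb³⁺] = 2s and [S²⁻] = 3s.
Ksp = [Sb³⁺]^2[S²⁻]^3 = (2s)^2 · (3s)^3 = 108s^5
108s^5 = 3.23×10⁻⁹³  ⇒  s^5 = 2.99×10⁻⁹⁵
s = 1.24×10⁻¹⁹ mol L⁻¹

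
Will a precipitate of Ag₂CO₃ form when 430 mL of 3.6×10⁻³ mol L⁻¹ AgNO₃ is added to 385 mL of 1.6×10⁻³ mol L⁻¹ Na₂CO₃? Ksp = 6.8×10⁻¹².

Total volume after mixing = 430 + 385 = 815 mL.
[Ag⁺] = (3.6×10⁻³)(430)/815 = 1.9×10⁻³ mol L⁻¹
[CO₃²⁻] = (1.6×10⁻³)(385)/815 = 7.6×10⁻⁴ mol L⁻¹
Q = [Ag⁺]^2[CO₃²⁻] = 2.7×10⁻⁹
Q = 2.7×10⁻⁹ > Ksp = 6.8×10⁻¹², so the solution is supersaturated and Ag₂CO₃ precipitates.

Yes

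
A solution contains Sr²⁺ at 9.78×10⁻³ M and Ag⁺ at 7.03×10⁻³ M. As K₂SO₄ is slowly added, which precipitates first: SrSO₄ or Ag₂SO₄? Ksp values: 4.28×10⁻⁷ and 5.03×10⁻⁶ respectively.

SrSO₄

The threshold for precipitation is Q = Ksp.
For SrSO₄: [SO₄²⁻] = (Ksp/[Sr²⁺]) = 4.38×10⁻⁵ M
For Ag₂SO₄: [SO₄²⁻] = (Ksp/[Ag⁺]^2) = 0.102 M
Since SrSO₄ needs less SO₄²⁻ to reach saturation, it precipitates first.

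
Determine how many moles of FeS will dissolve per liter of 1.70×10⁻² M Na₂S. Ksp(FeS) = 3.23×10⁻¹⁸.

FeS(s) ⇌ Fe²⁺(aq) + S²⁻(aq)
With S²⁻ already at 1.70×10⁻² M and s small, take [S²⁻] ≈ 1.70×10⁻² M and [Fe²⁺] = s.
Ksp = [Fe²⁺][S²⁻] = s(1.70×10⁻²)
s = 3.23×10⁻¹⁸ / (1.70×10⁻²) = 1.90×10⁻¹⁶
s = 1.90×10⁻¹⁶ M

1.90×10⁻¹⁶ M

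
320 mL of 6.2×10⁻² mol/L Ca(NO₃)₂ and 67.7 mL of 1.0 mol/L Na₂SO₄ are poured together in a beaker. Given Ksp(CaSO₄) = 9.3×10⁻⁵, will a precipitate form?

Yes

The combined volume is 387.7 mL.
[Ca²⁺] = (6.2×10⁻²)(320)/387.7 = 5.1×10⁻² mol/L
[SO₄²⁻] = (1.0)(67.7)/387.7 = 0.17 mol/L
Q = [Ca²⁺][SO₄²⁻] = 8.9×10⁻³
Because Q > Ksp (8.9×10⁻³ vs 9.3×10⁻⁵), a precipitate of CaSO₄ forms.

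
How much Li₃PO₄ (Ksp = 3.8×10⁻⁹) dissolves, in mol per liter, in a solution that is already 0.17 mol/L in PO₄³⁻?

9.4×10⁻⁴ M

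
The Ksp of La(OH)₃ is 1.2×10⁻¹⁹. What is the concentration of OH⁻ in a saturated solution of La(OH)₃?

La(OH)₃(s) ⇌ La³⁺(aq) + 3 OH⁻(aq)
Call the molar solubility s, so that [La³⁺] = s and [OH⁻] = 3s.
Ksp = [La³⁺][OH⁻]^3 = s · (3s)^3 = 27s^4 = 1.2×10⁻¹⁹
s = 8.2×10⁻⁶ mol L⁻¹
[OH⁻] = 3s = 2.4×10⁻⁵ mol L⁻¹

2.4×10⁻⁵ M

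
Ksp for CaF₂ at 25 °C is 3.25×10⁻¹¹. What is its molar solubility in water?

CaF₂(s) ⇌ Ca²⁺(aq) + 2 F⁻(aq)
Let s be the molar solubility. Then [Ca²⁺] = s and [F⁻] = 2s.
Ksp = [Ca²⁺][F⁻]^2 = s · (2s)^2 = 4s^3
4s^3 = 3.25×10⁻¹¹  ⇒  s^3 = 8.13×10⁻¹²
s = (8.13×10⁻¹²)^(1/3) = 2.01×10⁻⁴ mol L⁻¹

2.01×10⁻⁴ M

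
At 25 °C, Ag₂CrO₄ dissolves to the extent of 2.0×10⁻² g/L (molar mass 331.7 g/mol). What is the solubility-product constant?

Molar solubility s = (2.0×10⁻² g/L) / (331.7 g/mol) = 6.030×10⁻⁵ mol/L
Ag₂CrO₄(s) ⇌ 2 Ag⁺(aq) + CrO₄²⁻(aq)
If s mol/L of Ag₂CrO₄ dissolves, [Ag⁺] = 2s and [CrO₄²⁻] = s.
Ksp = [Ag⁺]^2[CrO₄²⁻] = (2s)^2 · s = 4s^3
Ksp = 4 × (6.030×10⁻⁵)^3 = 8.8×10⁻¹³

Ksp = 8.8×10⁻¹³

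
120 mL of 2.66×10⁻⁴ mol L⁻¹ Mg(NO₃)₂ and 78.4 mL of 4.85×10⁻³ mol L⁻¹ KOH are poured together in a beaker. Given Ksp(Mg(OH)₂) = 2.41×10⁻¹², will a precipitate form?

Yes

After mixing, V = 120 mL + 78.4 mL = 198.4 mL.
[Mg²⁺] = (2.66×10⁻⁴)(120)/198.4 = 1.61×10⁻⁴ mol L⁻¹
[OH⁻] = (4.85×10⁻³)(78.4)/198.4 = 1.92×10⁻³ mol L⁻¹
Q = [Mg²⁺][OH⁻]^2 = 5.91×10⁻¹⁰
Q = 5.91×10⁻¹⁰ > Ksp = 2.41×10⁻¹², so the solution is supersaturated and Mg(OH)₂ precipitates.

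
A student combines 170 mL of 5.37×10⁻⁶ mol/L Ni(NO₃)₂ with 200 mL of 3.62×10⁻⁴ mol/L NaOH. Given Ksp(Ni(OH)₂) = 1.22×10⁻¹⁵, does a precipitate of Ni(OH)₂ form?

Yes

The combined volume is 370 mL.
[Ni²⁺] = (5.37×10⁻⁶)(170)/370 = 2.47×10⁻⁶ mol/L
[OH⁻] = (3.62×10⁻⁴)(200)/370 = 1.96×10⁻⁴ mol/L
Q = [Ni²⁺][OH⁻]^2 = 9.45×10⁻¹⁴
Since Q (9.45×10⁻¹⁴) exceeds Ksp (1.22×10⁻¹⁵), Ni(OH)₂ will precipitate.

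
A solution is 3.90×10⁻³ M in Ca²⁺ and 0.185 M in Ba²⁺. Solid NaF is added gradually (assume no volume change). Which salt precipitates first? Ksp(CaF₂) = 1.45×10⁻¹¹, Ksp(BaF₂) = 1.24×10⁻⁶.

CaF₂

Precipitation begins when Q = Ksp.
For CaF₂: [F⁻] = (Ksp/[Ca²⁺])^(1/2) = 6.10×10⁻⁵ M
For BaF₂: [F⁻] = (Ksp/[Ba²⁺])^(1/2) = 2.59×10⁻³ M
CaF₂ requires the lower [F⁻], so it precipitates first.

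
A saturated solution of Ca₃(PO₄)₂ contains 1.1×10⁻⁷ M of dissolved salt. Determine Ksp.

Ksp = 1.7×10⁻³³

Ca₃(PO₄)₂(s) ⇌ 3 Ca²⁺(aq) + 2 PO₄³⁻(aq)
With molar solubility s: [Ca²⁺] = 3s, [PO₄³⁻] = 2s.
Ksp = [Ca²⁺]^3[PO₄³⁻]^2 = (3s)^3 · (2s)^2 = 108s^5
Ksp = 108 × (1.1×10⁻⁷)^5 = 1.7×10⁻³³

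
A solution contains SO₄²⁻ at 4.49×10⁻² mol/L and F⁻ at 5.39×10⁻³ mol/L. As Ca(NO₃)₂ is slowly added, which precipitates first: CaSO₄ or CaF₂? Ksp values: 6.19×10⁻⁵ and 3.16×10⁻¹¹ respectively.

The threshold for precipitation is Q = Ksp.
For CaSO₄: [Ca²⁺] = (Ksp/[SO₄²⁻]) = 1.38×10⁻³ mol/L
For CaF₂: [Ca²⁺] = (Ksp/[F⁻]^2) = 1.09×10⁻⁶ mol/L
Since CaF₂ needs less Ca²⁺ to reach saturation, it precipitates first.

CaF₂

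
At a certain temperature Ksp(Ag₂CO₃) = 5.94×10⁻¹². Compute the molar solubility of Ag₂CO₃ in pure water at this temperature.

Ag₂CO₃(s) ⇌ 2 Ag⁺(aq) + CO₃²⁻(aq)
Call the molar solubility s, so that [Ag⁺] = 2s and [CO₃²⁻] = s.
Ksp = [Ag⁺]^2[CO₃²⁻] = (2s)^2 · s = 4s^3
4s^3 = 5.94×10⁻¹²  ⇒  s^3 = 1.49×10⁻¹²
s = (1.49×10⁻¹²)^(1/3) = 1.14×10⁻⁴ mol L⁻¹

1.14×10⁻⁴ M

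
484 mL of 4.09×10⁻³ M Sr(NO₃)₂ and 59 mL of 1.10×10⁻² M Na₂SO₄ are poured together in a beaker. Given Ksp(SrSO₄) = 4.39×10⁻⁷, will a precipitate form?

The combined volume is 543 mL.
[Sr²⁺] = (4.09×10⁻³)(484)/543 = 3.65×10⁻³ M
[SO₄²⁻] = (1.10×10⁻²)(59)/543 = 1.20×10⁻³ M
Q = [Sr²⁺][SO₄²⁻] = 4.36×10⁻⁶
Because Q > Ksp (4.36×10⁻⁶ vs 4.39×10⁻⁷), a precipitate of SrSO₄ forms.

Yes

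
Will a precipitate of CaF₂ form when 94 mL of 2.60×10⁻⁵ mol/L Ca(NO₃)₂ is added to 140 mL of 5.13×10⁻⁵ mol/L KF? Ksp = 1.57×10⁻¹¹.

The combined volume is 234 mL.
[Ca²⁺] = (2.60×10⁻⁵)(94)/234 = 1.04×10⁻⁵ mol/L
[F⁻] = (5.13×10⁻⁵)(140)/234 = 3.07×10⁻⁵ mol/L
Q = [Ca²⁺][F⁻]^2 = 9.84×10⁻¹⁵
Since Q (9.84×10⁻¹⁵) is less than Ksp (1.57×10⁻¹¹), no CaF₂ precipitates.

No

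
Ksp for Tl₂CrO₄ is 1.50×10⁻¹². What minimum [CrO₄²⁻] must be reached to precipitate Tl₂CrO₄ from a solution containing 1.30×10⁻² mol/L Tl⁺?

8.88×10⁻⁹ M

The threshold for precipitation is Q = Ksp.
Tl₂CrO₄(s) ⇌ 2 Tl⁺(aq) + CrO₄²⁻(aq)
Ksp = [Tl⁺]^2[CrO₄²⁻] = [CrO₄²⁻](1.30×10⁻²)^2
[CrO₄²⁻] = 1.50×10⁻¹² / (1.30×10⁻²)^2 = 8.88×10⁻⁹
[CrO₄²⁻] = 8.88×10⁻⁹ mol/L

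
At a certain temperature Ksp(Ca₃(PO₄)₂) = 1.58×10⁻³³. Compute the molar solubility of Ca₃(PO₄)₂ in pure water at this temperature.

Ca₃(PO₄)₂(s) ⇌ 3 Ca²⁺(aq) + 2 PO₄³⁻(aq)
For each mole of Ca₃(PO₄)₂ that dissolves per liter, [Ca²⁺] = 3s and [PO₄³⁻] = 2s; let s denote this solubility.
Ksp = [Ca²⁺]^3[PO₄³⁻]^2 = (3s)^3 · (2s)^2 = 108s^5
108s^5 = 1.58×10⁻³³  ⇒  s^5 = 1.46×10⁻³⁵
s = 1.08×10⁻⁷ M

1.08×10⁻⁷ M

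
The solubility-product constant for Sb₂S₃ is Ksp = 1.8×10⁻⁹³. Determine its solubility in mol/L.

1.1×10⁻¹⁹ M

Sb₂S₃(s) ⇌ 2 Sb³⁺(aq) + 3 S²⁻(aq)
With molar solubility s: [Sb³⁺] = 2s, [S²⁻] = 3s.
Ksp = [Sb³⁺]^2[S²⁻]^3 = (2s)^2 · (3s)^3 = 108s^5
108s^5 = 1.8×10⁻⁹³  ⇒  s^5 = 1.7×10⁻⁹⁵
Taking the 5th root, s = 1.1×10⁻¹⁹ mol L⁻¹.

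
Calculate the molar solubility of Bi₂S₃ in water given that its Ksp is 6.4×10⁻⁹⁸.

1.4×10⁻²⁰ M

Bi₂S₃(s) ⇌ 2 Bi³⁺(aq) + 3 S²⁻(aq)
If s mol/L of Bi₂S₃ dissolves, [Bi³⁺] = 2s and [S²⁻] = 3s.
Ksp = [Bi³⁺]^2[S²⁻]^3 = (2s)^2 · (3s)^3 = 108s^5
108s^5 = 6.4×10⁻⁹⁸  ⇒  s^5 = 5.9×10⁻¹⁰⁰
Taking the 5th root, s = 1.4×10⁻²⁰ mol/L.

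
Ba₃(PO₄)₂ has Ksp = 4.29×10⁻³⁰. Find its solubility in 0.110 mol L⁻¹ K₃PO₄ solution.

Ba₃(PO₄)₂(s) ⇌ 3 Ba²⁺(aq) + 2 PO₄³⁻(aq)
With PO₄³⁻ already at 0.110 mol L⁻¹ and s small, take [PO₄³⁻] ≈ 0.110 mol L⁻¹ and [Ba²⁺] = 3s.
Ksp = [Ba²⁺]^3[PO₄³⁻]^2 = (3s)^3(0.110)^2
(3s)^3 = 4.29×10⁻³⁰ / (0.110)^2 = 3.55×10⁻²⁸
s = 2.36×10⁻¹⁰ mol L⁻¹

2.36×10⁻¹⁰ M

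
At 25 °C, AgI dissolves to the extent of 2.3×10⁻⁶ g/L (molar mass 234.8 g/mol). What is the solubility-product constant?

s = (2.3×10⁻⁶ g L⁻¹)/(234.8 g mol⁻¹) = 9.796×10⁻⁹ M
AgI(s) ⇌ Ag⁺(aq) + I⁻(aq)
If s mol/L of AgI dissolves, [Ag⁺] = s and [I⁻] = s.
Ksp = [Ag⁺][I⁻] = s · s = s^2
Ksp = (9.796×10⁻⁹)^2 = 9.6×10⁻¹⁷

Ksp = 9.6×10⁻¹⁷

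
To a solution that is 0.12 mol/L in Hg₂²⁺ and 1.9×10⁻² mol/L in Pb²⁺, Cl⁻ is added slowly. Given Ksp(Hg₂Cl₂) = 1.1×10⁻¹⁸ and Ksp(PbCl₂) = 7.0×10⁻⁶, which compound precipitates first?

Hg₂Cl₂

Each salt precipitates once Q = Ksp for that salt.
For Hg₂Cl₂: [Cl⁻] = (Ksp/[Hg₂²⁺])^(1/2) = 3.0×10⁻⁹ mol/L
For PbCl₂: [Cl⁻] = (Ksp/[Pb²⁺])^(1/2) = 1.9×10⁻² mol/L
The smaller threshold [Cl⁻] is reached first, so Hg₂Cl₂ precipitates first.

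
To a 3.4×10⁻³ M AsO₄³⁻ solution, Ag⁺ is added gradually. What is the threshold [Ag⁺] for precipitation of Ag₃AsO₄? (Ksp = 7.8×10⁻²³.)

2.8×10⁻⁷ M

A salt starts to precipitate once the ion product Q reaches its Ksp.
Ag₃AsO₄(s) ⇌ 3 Ag⁺(aq) + AsO₄³⁻(aq)
Ksp = [Ag⁺]^3[AsO₄³⁻] = [Ag⁺]^3(3.4×10⁻³)
[Ag⁺]^3 = 7.8×10⁻²³ / (3.4×10⁻³) = 2.3×10⁻²⁰
[Ag⁺] = 2.8×10⁻⁷ M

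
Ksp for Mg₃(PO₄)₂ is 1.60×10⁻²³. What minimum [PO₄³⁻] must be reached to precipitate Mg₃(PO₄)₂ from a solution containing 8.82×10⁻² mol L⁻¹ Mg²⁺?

Each salt precipitates once Q = Ksp for that salt.
Mg₃(PO₄)₂(s) ⇌ 3 Mg²⁺(aq) + 2 PO₄³⁻(aq)
Ksp = [Mg²⁺]^3[PO₄³⁻]^2 = [PO₄³⁻]^2(8.82×10⁻²)^3
[PO₄³⁻]^2 = 1.60×10⁻²³ / (8.82×10⁻²)^3 = 2.33×10⁻²⁰
[PO₄³⁻] = 1.53×10⁻¹⁰ mol L⁻¹

1.53×10⁻¹⁰ M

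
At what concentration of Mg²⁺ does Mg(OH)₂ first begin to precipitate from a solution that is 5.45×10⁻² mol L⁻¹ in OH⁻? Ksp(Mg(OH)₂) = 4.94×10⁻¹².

1.66×10⁻⁹ M

Precipitation begins when Q = Ksp.
Mg(OH)₂(s) ⇌ Mg²⁺(aq) + 2 OH⁻(aq)
Ksp = [Mg²⁺][OH⁻]^2 = [Mg²⁺](5.45×10⁻²)^2
[Mg²⁺] = 4.94×10⁻¹² / (5.45×10⁻²)^2 = 1.66×10⁻⁹
[Mg²⁺] = 1.66×10⁻⁹ mol L⁻¹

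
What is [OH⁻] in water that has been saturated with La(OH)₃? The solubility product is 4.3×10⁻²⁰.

1.9×10⁻⁵ M

La(OH)₃(s) ⇌ La³⁺(aq) + 3 OH⁻(aq)
If s mol/L of La(OH)₃ dissolves, [La³⁺] = s and [OH⁻] = 3s.
Ksp = [La³⁺][OH⁻]^3 = s · (3s)^3 = 27s^4 = 4.3×10⁻²⁰
s = 6.3×10⁻⁶ M
[OH⁻] = 3s = 1.9×10⁻⁵ M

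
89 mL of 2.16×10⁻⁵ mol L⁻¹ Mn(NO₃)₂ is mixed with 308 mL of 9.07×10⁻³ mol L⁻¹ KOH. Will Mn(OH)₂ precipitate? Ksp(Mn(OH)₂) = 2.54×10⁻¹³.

Yes

After mixing, V = 89 mL + 308 mL = 397 mL.
[Mn²⁺] = (2.16×10⁻⁵)(89)/397 = 4.84×10⁻⁶ mol L⁻¹
[OH⁻] = (9.07×10⁻³)(308)/397 = 7.04×10⁻³ mol L⁻¹
Q = [Mn²⁺][OH⁻]^2 = 2.40×10⁻¹⁰
Because Q > Ksp (2.40×10⁻¹⁰ vs 2.54×10⁻¹³), a precipitate of Mn(OH)₂ forms.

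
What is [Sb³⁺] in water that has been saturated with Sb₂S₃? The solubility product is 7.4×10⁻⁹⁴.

Sb₂S₃(s) ⇌ 2 Sb³⁺(aq) + 3 S²⁻(aq)
Call the molar solubility s, so that [Sb³⁺] = 2s and [S²⁻] = 3s.
Ksp = [Sb³⁺]^2[S²⁻]^3 = (2s)^2 · (3s)^3 = 108s^5 = 7.4×10⁻⁹⁴
s = 9.3×10⁻²⁰ mol/L
[Sb³⁺] = 2s = 1.9×10⁻¹⁹ mol/L

1.9×10⁻¹⁹ M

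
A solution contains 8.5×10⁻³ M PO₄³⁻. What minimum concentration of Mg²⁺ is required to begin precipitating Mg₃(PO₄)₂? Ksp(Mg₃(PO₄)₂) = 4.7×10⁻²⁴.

4.0×10⁻⁷ M

Each salt precipitates once Q = Ksp for that salt.
Mg₃(PO₄)₂(s) ⇌ 3 Mg²⁺(aq) + 2 PO₄³⁻(aq)
Ksp = [Mg²⁺]^3[PO₄³⁻]^2 = [Mg²⁺]^3(8.5×10⁻³)^2
[Mg²⁺]^3 = 4.7×10⁻²⁴ / (8.5×10⁻³)^2 = 6.5×10⁻²⁰
[Mg²⁺] = 4.0×10⁻⁷ M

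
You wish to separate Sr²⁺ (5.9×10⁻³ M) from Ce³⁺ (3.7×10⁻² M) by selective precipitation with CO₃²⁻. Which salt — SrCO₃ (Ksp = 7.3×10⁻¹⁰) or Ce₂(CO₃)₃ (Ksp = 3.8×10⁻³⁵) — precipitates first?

Each salt precipitates once Q = Ksp for that salt.
For SrCO₃: [CO₃²⁻] = (Ksp/[Sr²⁺]) = 1.2×10⁻⁷ M
For Ce₂(CO₃)₃: [CO₃²⁻] = (Ksp/[Ce³⁺]^2)^(1/3) = 3.0×10⁻¹¹ M
The smaller threshold [CO₃²⁻] is reached first, so Ce₂(CO₃)₃ precipitates first.

Ce₂(CO₃)₃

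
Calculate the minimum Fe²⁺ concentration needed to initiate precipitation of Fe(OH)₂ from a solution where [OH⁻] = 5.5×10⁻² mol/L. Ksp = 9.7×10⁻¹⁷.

Precipitation of each salt begins when its ion product equals Ksp.
Fe(OH)₂(s) ⇌ Fe²⁺(aq) + 2 OH⁻(aq)
Ksp = [Fe²⁺][OH⁻]^2 = [Fe²⁺](5.5×10⁻²)^2
[Fe²⁺] = 9.7×10⁻¹⁷ / (5.5×10⁻²)^2 = 3.2×10⁻¹⁴
[Fe²⁺] = 3.2×10⁻¹⁴ mol/L

3.2×10⁻¹⁴ M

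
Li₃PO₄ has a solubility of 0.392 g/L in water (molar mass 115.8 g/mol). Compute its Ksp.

Ksp = 3.55×10⁻⁹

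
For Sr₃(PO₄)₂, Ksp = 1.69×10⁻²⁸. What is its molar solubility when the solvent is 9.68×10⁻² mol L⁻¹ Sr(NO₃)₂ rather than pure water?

Sr₃(PO₄)₂(s) ⇌ 3 Sr²⁺(aq) + 2 PO₄³⁻(aq)
The solution already contains Sr²⁺ at 9.68×10⁻² mol L⁻¹. Let s be the molar solubility of Sr₃(PO₄)₂.
[Sr²⁺] ≈ 9.68×10⁻² mol L⁻¹ (common ion dominates); [PO₄³⁻] = 2s.
Ksp = [Sr²⁺]^3[PO₄³⁻]^2 = (9.68×10⁻²)^3(2s)^2
(2s)^2 = 1.69×10⁻²⁸ / (9.68×10⁻²)^3 = 1.86×10⁻²⁵
s = 2.16×10⁻¹³ mol L⁻¹

2.16×10⁻¹³ M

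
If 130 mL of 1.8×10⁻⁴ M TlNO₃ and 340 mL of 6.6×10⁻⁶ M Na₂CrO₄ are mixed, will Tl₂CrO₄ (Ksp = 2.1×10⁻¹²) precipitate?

No

After mixing, V = 130 mL + 340 mL = 470 mL.
[Tl⁺] = (1.8×10⁻⁴)(130)/470 = 5.0×10⁻⁵ M
[CrO₄²⁻] = (6.6×10⁻⁶)(340)/470 = 4.8×10⁻⁶ M
Q = [Tl⁺]^2[CrO₄²⁻] = 1.2×10⁻¹⁴
Q = 1.2×10⁻¹⁴ < Ksp = 2.1×10⁻¹², so the solution is unsaturated and no precipitate forms.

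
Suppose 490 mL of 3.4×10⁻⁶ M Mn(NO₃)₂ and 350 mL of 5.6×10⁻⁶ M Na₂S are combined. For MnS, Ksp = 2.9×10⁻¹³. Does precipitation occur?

Yes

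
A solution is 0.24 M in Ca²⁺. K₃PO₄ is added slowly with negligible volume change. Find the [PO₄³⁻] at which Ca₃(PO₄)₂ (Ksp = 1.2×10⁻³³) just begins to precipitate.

2.9×10⁻¹⁶ M

Precipitation begins when Q = Ksp.
Ca₃(PO₄)₂(s) ⇌ 3 Ca²⁺(aq) + 2 PO₄³⁻(aq)
Ksp = [Ca²⁺]^3[PO₄³⁻]^2 = [PO₄³⁻]^2(0.24)^3
[PO₄³⁻]^2 = 1.2×10⁻³³ / (0.24)^3 = 8.7×10⁻³²
[PO₄³⁻] = 2.9×10⁻¹⁶ M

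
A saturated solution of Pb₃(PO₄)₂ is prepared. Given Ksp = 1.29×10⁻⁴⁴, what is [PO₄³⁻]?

Pb₃(PO₄)₂(s) ⇌ 3 Pb²⁺(aq) + 2 PO₄³⁻(aq)
Call the molar solubility s, so that [Pb²⁺] = 3s and [PO₄³⁻] = 2s.
Ksp = [Pb²⁺]^3[PO₄³⁻]^2 = (3s)^3 · (2s)^2 = 108s^5 = 1.29×10⁻⁴⁴
s = 6.54×10⁻¹⁰ mol L⁻¹
[PO₄³⁻] = 2s = 1.31×10⁻⁹ mol L⁻¹

1.31×10⁻⁹ M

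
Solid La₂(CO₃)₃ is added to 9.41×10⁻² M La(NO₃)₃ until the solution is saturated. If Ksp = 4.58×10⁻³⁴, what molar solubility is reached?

1.24×10⁻¹¹ M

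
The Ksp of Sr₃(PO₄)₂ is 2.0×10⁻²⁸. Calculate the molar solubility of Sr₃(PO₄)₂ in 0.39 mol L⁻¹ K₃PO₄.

Sr₃(PO₄)₂(s) ⇌ 3 Sr²⁺(aq) + 2 PO₄³⁻(aq)
The solution already contains PO₄³⁻ at 0.39 mol L⁻¹. Let s be the molar solubility of Sr₃(PO₄)₂.
[PO₄³⁻] ≈ 0.39 mol L⁻¹ (common ion dominates); [Sr²⁺] = 3s.
Ksp = [Sr²⁺]^3[PO₄³⁻]^2 = (3s)^3(0.39)^2
(3s)^3 = 2.0×10⁻²⁸ / (0.39)^2 = 1.3×10⁻²⁷
s = 3.7×10⁻¹⁰ mol L⁻¹

3.7×10⁻¹⁰ M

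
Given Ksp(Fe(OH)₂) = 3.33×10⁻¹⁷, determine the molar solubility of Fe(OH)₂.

Fe(OH)₂(s) ⇌ Fe²⁺(aq) + 2 OH⁻(aq)
For each mole of Fe(OH)₂ that dissolves per liter, [Fe²⁺] = s and [OH⁻] = 2s; let s denote this solubility.
Ksp = [Fe²⁺][OH⁻]^2 = s · (2s)^2 = 4s^3
4s^3 = 3.33×10⁻¹⁷  ⇒  s^3 = 8.33×10⁻¹⁸
s = (8.33×10⁻¹⁸)^(1/3) = 2.03×10⁻⁶ mol L⁻¹

2.03×10⁻⁶ M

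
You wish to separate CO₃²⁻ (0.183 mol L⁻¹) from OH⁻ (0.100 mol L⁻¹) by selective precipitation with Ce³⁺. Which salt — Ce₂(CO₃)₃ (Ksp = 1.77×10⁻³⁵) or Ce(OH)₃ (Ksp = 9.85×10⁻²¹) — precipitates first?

Ce(OH)₃

The threshold for precipitation is Q = Ksp.
For Ce₂(CO₃)₃: [Ce³⁺] = (Ksp/[CO₃²⁻]^3)^(1/2) = 5.37×10⁻¹⁷ mol L⁻¹
For Ce(OH)₃: [Ce³⁺] = (Ksp/[OH⁻]^3) = 9.85×10⁻¹⁸ mol L⁻¹
Since Ce(OH)₃ needs less Ce³⁺ to reach saturation, it precipitates first.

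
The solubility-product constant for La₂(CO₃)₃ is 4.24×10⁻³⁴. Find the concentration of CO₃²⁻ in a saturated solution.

2.49×10⁻⁷ M

La₂(CO₃)₃(s) ⇌ 2 La³⁺(aq) + 3 CO₃²⁻(aq)
With molar solubility s: [La³⁺] = 2s, [CO₃²⁻] = 3s.
Ksp = [La³⁺]^2[CO₃²⁻]^3 = (2s)^2 · (3s)^3 = 108s^5 = 4.24×10⁻³⁴
s = 8.29×10⁻⁸ mol/L
[CO₃²⁻] = 3s = 2.49×10⁻⁷ mol/L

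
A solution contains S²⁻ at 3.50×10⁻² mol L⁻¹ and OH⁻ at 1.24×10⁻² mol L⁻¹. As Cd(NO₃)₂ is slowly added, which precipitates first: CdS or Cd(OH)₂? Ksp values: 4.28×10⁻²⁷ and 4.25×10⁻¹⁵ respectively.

CdS

A salt starts to precipitate once the ion product Q reaches its Ksp.
For CdS: [Cd²⁺] = (Ksp/[S²⁻]) = 1.22×10⁻²⁵ mol L⁻¹
For Cd(OH)₂: [Cd²⁺] = (Ksp/[OH⁻]^2) = 2.76×10⁻¹¹ mol L⁻¹
Since CdS needs less Cd²⁺ to reach saturation, it precipitates first.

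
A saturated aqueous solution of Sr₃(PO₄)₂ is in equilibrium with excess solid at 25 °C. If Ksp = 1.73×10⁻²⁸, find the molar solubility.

1.10×10⁻⁶ M

Sr₃(PO₄)₂(s) ⇌ 3 Sr²⁺(aq) + 2 PO₄³⁻(aq)
Call the molar solubility s, so that [Sr²⁺] = 3s and [PO₄³⁻] = 2s.
Ksp = [Sr²⁺]^3[PO₄³⁻]^2 = (3s)^3 · (2s)^2 = 108s^5
108s^5 = 1.73×10⁻²⁸  ⇒  s^5 = 1.60×10⁻³⁰
s = 1.10×10⁻⁶ mol L⁻¹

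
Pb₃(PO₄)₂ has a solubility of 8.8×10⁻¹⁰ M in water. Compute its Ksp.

Pb₃(PO₄)₂(s) ⇌ 3 Pb²⁺(aq) + 2 PO₄³⁻(aq)
With molar solubility s: [Pb²⁺] = 3s, [PO₄³⁻] = 2s.
Ksp = [Pb²⁺]^3[PO₄³⁻]^2 = (3s)^3 · (2s)^2 = 108s^5
Ksp = 108 × (8.8×10⁻¹⁰)^5 = 5.7×10⁻⁴⁴

Ksp = 5.7×10⁻⁴⁴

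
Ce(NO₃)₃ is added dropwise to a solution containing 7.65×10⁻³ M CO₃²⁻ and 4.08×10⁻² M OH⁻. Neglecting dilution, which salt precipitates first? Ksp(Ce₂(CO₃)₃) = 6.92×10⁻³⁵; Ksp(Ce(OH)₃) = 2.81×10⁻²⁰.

Ce(OH)₃

Precipitation begins when Q = Ksp.
For Ce₂(CO₃)₃: [Ce³⁺] = (Ksp/[CO₃²⁻]^3)^(1/2) = 1.24×10⁻¹⁴ M
For Ce(OH)₃: [Ce³⁺] = (Ksp/[OH⁻]^3) = 4.14×10⁻¹⁶ M
Since Ce(OH)₃ needs less Ce³⁺ to reach saturation, it precipitates first.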